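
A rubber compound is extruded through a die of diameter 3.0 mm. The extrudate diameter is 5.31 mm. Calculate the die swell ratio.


Die swell ratio = D_extrudate / D_die
= 5.31 / 3.0
= 1.77

Die swell = 1.77


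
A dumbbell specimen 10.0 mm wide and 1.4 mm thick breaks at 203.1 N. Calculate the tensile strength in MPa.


Area = width * thickness = 10.0 * 1.4 = 14.0 mm^2
TS = force / area = 203.1 / 14.0 = 14.51 MPa

14.51 MPa


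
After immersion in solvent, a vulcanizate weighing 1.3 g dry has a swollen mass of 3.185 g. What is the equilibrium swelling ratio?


Q = W_swollen / W_dry
Q = 3.185 / 1.3
Q = 2.45

Q = 2.45


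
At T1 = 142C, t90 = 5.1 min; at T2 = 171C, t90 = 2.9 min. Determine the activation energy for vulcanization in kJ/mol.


T1 = 415.15 K, T2 = 444.15 K
1/T1 - 1/T2 = 1.5728e-04
ln(t1/t2) = ln(5.1/2.9) = 0.5645
Ea = 8.314 * 0.5645 / 1.5728e-04 = 29842.3902 J/mol
Ea = 29.84 kJ/mol

29.84 kJ/mol


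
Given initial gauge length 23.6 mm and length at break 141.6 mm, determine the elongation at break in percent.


Elongation = (Lf - L0) / L0 * 100
= (141.6 - 23.6) / 23.6 * 100
= 118.0 / 23.6 * 100
= 500.0%

500.0%


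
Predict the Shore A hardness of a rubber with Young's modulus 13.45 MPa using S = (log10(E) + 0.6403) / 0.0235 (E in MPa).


log10(E) = 0.0235*S - 0.6403  =>  S = (log10(E) + 0.6403) / 0.0235
log10(13.45) = 1.128722
S = (1.128722 + 0.6403) / 0.0235 = 1.769022 / 0.0235
S = 75.3

Shore A = 75.3


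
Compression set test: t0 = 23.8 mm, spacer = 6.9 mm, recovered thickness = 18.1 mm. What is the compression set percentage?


CS = (t0 - recovered) / (t0 - ts) * 100
= (23.8 - 18.1) / (23.8 - 6.9) * 100
= 5.7 / 16.9 * 100
= 33.7%

33.7%


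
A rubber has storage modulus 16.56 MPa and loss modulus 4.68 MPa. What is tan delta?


tan delta = E'' / E'
= 4.68 / 16.56
= 0.2826

tan delta = 0.2826


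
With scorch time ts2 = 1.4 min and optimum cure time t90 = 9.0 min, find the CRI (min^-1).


CRI = 100 / (t90 - ts2)
= 100 / (9.0 - 1.4)
= 100 / 7.6
= 13.16 min^-1

13.16 min^-1


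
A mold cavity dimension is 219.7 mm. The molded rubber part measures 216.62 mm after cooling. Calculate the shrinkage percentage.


Shrinkage = (mold - part) / mold * 100
= (219.7 - 216.62) / 219.7 * 100
= 3.08 / 219.7 * 100
= 1.4%

1.4%


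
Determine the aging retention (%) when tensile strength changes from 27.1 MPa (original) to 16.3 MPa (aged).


Retention = aged / original * 100
= 16.3 / 27.1 * 100
= 60.1%

60.1%


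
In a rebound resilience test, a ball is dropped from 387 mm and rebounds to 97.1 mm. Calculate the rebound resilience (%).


Resilience = h_rebound / h_drop * 100
= 97.1 / 387 * 100
= 25.1%

25.1%


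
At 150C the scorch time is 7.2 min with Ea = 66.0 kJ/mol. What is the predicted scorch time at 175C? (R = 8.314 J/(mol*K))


Convert temperatures: T1 = 150 + 273.15 = 423.15 K, T2 = 175 + 273.15 = 448.15 K
ts2_new = 7.2 * exp(66000 / 8.314 * (1/448.15 - 1/423.15))
1/T2 - 1/T1 = -1.3183e-04
ts2_new = 2.53 min

2.53 min


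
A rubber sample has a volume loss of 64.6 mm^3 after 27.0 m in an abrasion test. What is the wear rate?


Rate = volume_loss / distance
= 64.6 / 27.0
= 2.393 mm^3/m

2.393 mm^3/m


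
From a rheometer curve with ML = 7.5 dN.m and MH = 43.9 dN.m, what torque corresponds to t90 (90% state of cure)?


M90 = ML + 0.9 * (MH - ML)
M90 = 7.5 + 0.9 * (43.9 - 7.5)
M90 = 7.5 + 0.9 * 36.4
M90 = 40.26 dN.m

40.26 dN.m


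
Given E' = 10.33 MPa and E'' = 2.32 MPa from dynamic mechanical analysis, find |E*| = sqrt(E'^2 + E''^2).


|E*| = sqrt(E'^2 + E''^2)
= sqrt(10.33^2 + 2.32^2)
= sqrt(106.7089 + 5.3824)
= 10.587 MPa

10.587 MPa


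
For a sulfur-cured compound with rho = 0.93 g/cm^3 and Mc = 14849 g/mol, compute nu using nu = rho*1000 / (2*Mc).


nu = rho * 1000 / (2 * Mc)
nu = 0.93 * 1000 / (2 * 14849)
nu = 930.0 / 29698
nu = 0.0313 mol/L

0.0313 mol/L


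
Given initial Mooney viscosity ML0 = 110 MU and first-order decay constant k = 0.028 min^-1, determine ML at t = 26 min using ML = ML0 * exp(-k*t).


ML = ML0 * exp(-k * t)
ML = 110 * exp(-0.028 * 26)
ML = 110 * 0.4829
ML = 53.12 MU

53.12 MU


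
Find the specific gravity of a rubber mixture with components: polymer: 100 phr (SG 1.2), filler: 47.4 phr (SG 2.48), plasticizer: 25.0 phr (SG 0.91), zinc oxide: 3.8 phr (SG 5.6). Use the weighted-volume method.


Sum of weights = 176.2
Volume contributions:
  polymer: 100/1.2 = 83.3333
  filler: 47.4/2.48 = 19.1129
  plasticizer: 25.0/0.91 = 27.4725
  zinc oxide: 3.8/5.6 = 0.6786
Sum of volumes = 130.5973
SG = 176.2 / 130.5973 = 1.349

SG = 1.349


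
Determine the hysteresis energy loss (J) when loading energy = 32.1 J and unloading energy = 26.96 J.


Hysteresis loss = loading - unloading
= 32.1 - 26.96
= 5.14 J

5.14 J


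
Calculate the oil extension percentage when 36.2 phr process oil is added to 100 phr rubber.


Oil % = oil / (100 + oil) * 100
= 36.2 / (100 + 36.2) * 100
= 36.2 / 136.2 * 100
= 26.58%

26.58%


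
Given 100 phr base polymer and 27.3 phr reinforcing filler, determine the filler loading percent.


Filler % = filler / (rubber + filler) * 100
= 27.3 / (100 + 27.3) * 100
= 27.3 / 127.3 * 100
= 21.45%

21.45%


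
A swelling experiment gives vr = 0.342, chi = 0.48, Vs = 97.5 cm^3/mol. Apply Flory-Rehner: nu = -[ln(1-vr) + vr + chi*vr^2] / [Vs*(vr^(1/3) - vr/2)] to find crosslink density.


ln(1 - vr) = ln(1 - 0.342) = -0.4186
Numerator = -((-0.4186) + 0.342 + 0.48 * 0.342^2) = 0.0204
Denominator = 97.5 * (0.342^(1/3) - 0.342/2) = 51.5111
nu = 0.0204 / 51.5111 = 3.9618e-04 mol/cm^3

3.9618e-04 mol/cm^3


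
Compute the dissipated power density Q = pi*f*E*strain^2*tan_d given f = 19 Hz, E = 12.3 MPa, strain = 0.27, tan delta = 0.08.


Q = pi * f * E * strain^2 * tan_d
= pi * 19 * 12.3 * 0.27^2 * 0.08
= pi * 19 * 12.3 * 0.0729 * 0.08
= 4.2818

Q = 4.2818


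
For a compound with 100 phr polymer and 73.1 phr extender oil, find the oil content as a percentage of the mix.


Oil % = oil / (100 + oil) * 100
= 73.1 / (100 + 73.1) * 100
= 73.1 / 173.1 * 100
= 42.23%

42.23%


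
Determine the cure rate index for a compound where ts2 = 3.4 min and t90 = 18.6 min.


CRI = 100 / (t90 - ts2)
= 100 / (18.6 - 3.4)
= 100 / 15.2
= 6.58 min^-1

6.58 min^-1


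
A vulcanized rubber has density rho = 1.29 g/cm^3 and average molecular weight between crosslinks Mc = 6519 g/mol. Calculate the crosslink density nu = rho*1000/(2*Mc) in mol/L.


nu = rho * 1000 / (2 * Mc)
nu = 1.29 * 1000 / (2 * 6519)
nu = 1290.0 / 13038
nu = 0.0989 mol/L

0.0989 mol/L


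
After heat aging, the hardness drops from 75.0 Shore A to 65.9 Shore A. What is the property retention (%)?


Retention = aged / original * 100
= 65.9 / 75.0 * 100
= 87.9%

87.9%


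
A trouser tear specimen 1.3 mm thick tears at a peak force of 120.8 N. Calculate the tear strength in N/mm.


Tear strength = force / thickness
= 120.8 / 1.3
= 92.92 N/mm

92.92 N/mm


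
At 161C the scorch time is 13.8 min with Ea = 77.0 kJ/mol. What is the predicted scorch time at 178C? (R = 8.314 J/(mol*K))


Convert temperatures: T1 = 161 + 273.15 = 434.15 K, T2 = 178 + 273.15 = 451.15 K
ts2_new = 13.8 * exp(77000 / 8.314 * (1/451.15 - 1/434.15))
1/T2 - 1/T1 = -8.6794e-05
ts2_new = 6.18 min

6.18 min


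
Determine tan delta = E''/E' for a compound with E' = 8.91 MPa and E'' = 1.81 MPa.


tan delta = E'' / E'
= 1.81 / 8.91
= 0.2031

tan delta = 0.2031


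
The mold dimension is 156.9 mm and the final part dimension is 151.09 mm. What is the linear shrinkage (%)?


Shrinkage = (mold - part) / mold * 100
= (156.9 - 151.09) / 156.9 * 100
= 5.81 / 156.9 * 100
= 3.7%

3.7%


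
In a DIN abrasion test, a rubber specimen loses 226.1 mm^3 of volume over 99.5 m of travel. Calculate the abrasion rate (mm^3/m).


Rate = volume_loss / distance
= 226.1 / 99.5
= 2.272 mm^3/m

2.272 mm^3/m


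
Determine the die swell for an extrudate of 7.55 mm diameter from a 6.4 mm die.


Die swell ratio = D_extrudate / D_die
= 7.55 / 6.4
= 1.18

Die swell = 1.18


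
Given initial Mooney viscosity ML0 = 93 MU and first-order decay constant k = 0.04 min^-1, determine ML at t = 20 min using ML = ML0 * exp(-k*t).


ML = ML0 * exp(-k * t)
ML = 93 * exp(-0.04 * 20)
ML = 93 * 0.4493
ML = 41.79 MU

41.79 MU


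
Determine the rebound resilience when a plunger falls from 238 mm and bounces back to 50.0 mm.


Resilience = h_rebound / h_drop * 100
= 50.0 / 238 * 100
= 21.0%

21.0%


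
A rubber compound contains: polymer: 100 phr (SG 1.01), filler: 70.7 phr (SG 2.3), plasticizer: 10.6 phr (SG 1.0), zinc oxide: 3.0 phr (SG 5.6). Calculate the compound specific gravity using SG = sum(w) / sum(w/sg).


Sum of weights = 184.3
Volume contributions:
  polymer: 100/1.01 = 99.0099
  filler: 70.7/2.3 = 30.7391
  plasticizer: 10.6/1.0 = 10.6000
  zinc oxide: 3.0/5.6 = 0.5357
Sum of volumes = 140.8847
SG = 184.3 / 140.8847 = 1.308

SG = 1.308


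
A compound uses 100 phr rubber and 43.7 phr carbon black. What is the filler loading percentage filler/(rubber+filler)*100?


Filler % = filler / (rubber + filler) * 100
= 43.7 / (100 + 43.7) * 100
= 43.7 / 143.7 * 100
= 30.41%

30.41%


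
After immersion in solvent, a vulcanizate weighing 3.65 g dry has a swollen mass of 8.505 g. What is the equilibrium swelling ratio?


Q = W_swollen / W_dry
Q = 8.505 / 3.65
Q = 2.33

Q = 2.33


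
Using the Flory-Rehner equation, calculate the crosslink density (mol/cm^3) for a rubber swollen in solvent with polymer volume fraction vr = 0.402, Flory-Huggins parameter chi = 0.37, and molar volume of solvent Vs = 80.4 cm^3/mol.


ln(1 - vr) = ln(1 - 0.402) = -0.5142
Numerator = -((-0.5142) + 0.402 + 0.37 * 0.402^2) = 0.0524
Denominator = 80.4 * (0.402^(1/3) - 0.402/2) = 43.1774
nu = 0.0524 / 43.1774 = 0.0012 mol/cm^3

0.0012 mol/cm^3


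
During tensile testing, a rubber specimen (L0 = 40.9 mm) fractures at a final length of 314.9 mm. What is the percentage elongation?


Elongation = (Lf - L0) / L0 * 100
= (314.9 - 40.9) / 40.9 * 100
= 274.0 / 40.9 * 100
= 669.9%

669.9%


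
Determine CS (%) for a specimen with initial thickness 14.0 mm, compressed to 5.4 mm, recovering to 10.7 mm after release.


CS = (t0 - recovered) / (t0 - ts) * 100
= (14.0 - 10.7) / (14.0 - 5.4) * 100
= 3.3 / 8.6 * 100
= 38.4%

38.4%


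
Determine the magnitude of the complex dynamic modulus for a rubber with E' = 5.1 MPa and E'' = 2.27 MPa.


|E*| = sqrt(E'^2 + E''^2)
= sqrt(5.1^2 + 2.27^2)
= sqrt(26.0100 + 5.1529)
= 5.582 MPa

5.582 MPa


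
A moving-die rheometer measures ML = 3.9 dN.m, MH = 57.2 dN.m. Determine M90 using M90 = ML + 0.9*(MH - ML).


M90 = ML + 0.9 * (MH - ML)
M90 = 3.9 + 0.9 * (57.2 - 3.9)
M90 = 3.9 + 0.9 * 53.3
M90 = 51.87 dN.m

51.87 dN.m


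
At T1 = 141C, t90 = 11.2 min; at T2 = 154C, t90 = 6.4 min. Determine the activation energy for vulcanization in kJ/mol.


T1 = 414.15 K, T2 = 427.15 K
1/T1 - 1/T2 = 7.3486e-05
ln(t1/t2) = ln(11.2/6.4) = 0.5596
Ea = 8.314 * 0.5596 / 7.3486e-05 = 63313.2639 J/mol
Ea = 63.31 kJ/mol

63.31 kJ/mol


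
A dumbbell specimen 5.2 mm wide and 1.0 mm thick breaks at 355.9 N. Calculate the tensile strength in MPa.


Area = width * thickness = 5.2 * 1.0 = 5.2 mm^2
TS = force / area = 355.9 / 5.2 = 68.44 MPa

68.44 MPa


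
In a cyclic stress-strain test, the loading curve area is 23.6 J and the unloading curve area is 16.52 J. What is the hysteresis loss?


Hysteresis loss = loading - unloading
= 23.6 - 16.52
= 7.08 J

7.08 J


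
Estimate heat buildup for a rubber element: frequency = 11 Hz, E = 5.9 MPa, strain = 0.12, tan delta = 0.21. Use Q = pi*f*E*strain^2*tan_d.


Q = pi * f * E * strain^2 * tan_d
= pi * 11 * 5.9 * 0.12^2 * 0.21
= pi * 11 * 5.9 * 0.0144 * 0.21
= 0.6166

Q = 0.6166


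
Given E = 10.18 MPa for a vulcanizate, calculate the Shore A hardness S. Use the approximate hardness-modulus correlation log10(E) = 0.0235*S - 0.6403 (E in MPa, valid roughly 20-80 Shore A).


log10(E) = 0.0235*S - 0.6403  =>  S = (log10(E) + 0.6403) / 0.0235
log10(10.18) = 1.007748
S = (1.007748 + 0.6403) / 0.0235 = 1.648048 / 0.0235
S = 70.1

Shore A = 70.1


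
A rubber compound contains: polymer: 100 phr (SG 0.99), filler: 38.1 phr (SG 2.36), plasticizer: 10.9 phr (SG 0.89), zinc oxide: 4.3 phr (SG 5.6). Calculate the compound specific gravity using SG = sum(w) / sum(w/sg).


Sum of weights = 153.3
Volume contributions:
  polymer: 100/0.99 = 101.0101
  filler: 38.1/2.36 = 16.1441
  plasticizer: 10.9/0.89 = 12.2472
  zinc oxide: 4.3/5.6 = 0.7679
Sum of volumes = 130.1692
SG = 153.3 / 130.1692 = 1.178

SG = 1.178


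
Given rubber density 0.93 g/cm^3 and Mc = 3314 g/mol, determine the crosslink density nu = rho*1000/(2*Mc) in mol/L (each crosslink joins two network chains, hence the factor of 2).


nu = rho * 1000 / (2 * Mc)
nu = 0.93 * 1000 / (2 * 3314)
nu = 930.0 / 6628
nu = 0.1403 mol/L

0.1403 mol/L


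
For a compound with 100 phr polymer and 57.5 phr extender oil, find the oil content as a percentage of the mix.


Oil % = oil / (100 + oil) * 100
= 57.5 / (100 + 57.5) * 100
= 57.5 / 157.5 * 100
= 36.51%

36.51%


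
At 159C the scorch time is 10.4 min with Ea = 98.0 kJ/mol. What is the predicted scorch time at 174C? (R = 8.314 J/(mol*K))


Convert temperatures: T1 = 159 + 273.15 = 432.15 K, T2 = 174 + 273.15 = 447.15 K
ts2_new = 10.4 * exp(98000 / 8.314 * (1/447.15 - 1/432.15))
1/T2 - 1/T1 = -7.7625e-05
ts2_new = 4.17 min

4.17 min


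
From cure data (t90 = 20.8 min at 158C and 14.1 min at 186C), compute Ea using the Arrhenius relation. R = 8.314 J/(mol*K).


T1 = 431.15 K, T2 = 459.15 K
1/T1 - 1/T2 = 1.4144e-04
ln(t1/t2) = ln(20.8/14.1) = 0.3888
Ea = 8.314 * 0.3888 / 1.4144e-04 = 22852.6654 J/mol
Ea = 22.85 kJ/mol

22.85 kJ/mol


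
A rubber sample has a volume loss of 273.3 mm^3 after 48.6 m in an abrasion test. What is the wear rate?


Rate = volume_loss / distance
= 273.3 / 48.6
= 5.623 mm^3/m

5.623 mm^3/m


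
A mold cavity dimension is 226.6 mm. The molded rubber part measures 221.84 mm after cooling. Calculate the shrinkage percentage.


Shrinkage = (mold - part) / mold * 100
= (226.6 - 221.84) / 226.6 * 100
= 4.76 / 226.6 * 100
= 2.1%

2.1%


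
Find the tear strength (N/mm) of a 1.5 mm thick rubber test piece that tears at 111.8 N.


Tear strength = force / thickness
= 111.8 / 1.5
= 74.53 N/mm

74.53 N/mm


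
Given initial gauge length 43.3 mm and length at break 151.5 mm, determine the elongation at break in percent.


Elongation = (Lf - L0) / L0 * 100
= (151.5 - 43.3) / 43.3 * 100
= 108.2 / 43.3 * 100
= 249.9%

249.9%


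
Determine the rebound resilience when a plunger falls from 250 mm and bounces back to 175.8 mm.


Resilience = h_rebound / h_drop * 100
= 175.8 / 250 * 100
= 70.3%

70.3%


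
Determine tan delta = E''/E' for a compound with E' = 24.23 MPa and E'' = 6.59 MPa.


tan delta = E'' / E'
= 6.59 / 24.23
= 0.272

tan delta = 0.272


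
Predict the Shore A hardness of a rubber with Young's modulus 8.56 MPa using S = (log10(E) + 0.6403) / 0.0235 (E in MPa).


log10(E) = 0.0235*S - 0.6403  =>  S = (log10(E) + 0.6403) / 0.0235
log10(8.56) = 0.932474
S = (0.932474 + 0.6403) / 0.0235 = 1.572774 / 0.0235
S = 66.9

Shore A = 66.9


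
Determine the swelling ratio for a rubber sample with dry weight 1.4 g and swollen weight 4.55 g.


Q = W_swollen / W_dry
Q = 4.55 / 1.4
Q = 3.25

Q = 3.25


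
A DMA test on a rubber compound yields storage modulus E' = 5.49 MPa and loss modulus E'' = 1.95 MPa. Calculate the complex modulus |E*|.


|E*| = sqrt(E'^2 + E''^2)
= sqrt(5.49^2 + 1.95^2)
= sqrt(30.1401 + 3.8025)
= 5.826 MPa

5.826 MPa


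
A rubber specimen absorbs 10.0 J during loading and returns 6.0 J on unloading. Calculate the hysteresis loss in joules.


Hysteresis loss = loading - unloading
= 10.0 - 6.0
= 4.0 J

4.0 J


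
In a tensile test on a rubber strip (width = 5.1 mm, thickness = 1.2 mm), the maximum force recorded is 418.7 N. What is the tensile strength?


Area = width * thickness = 5.1 * 1.2 = 6.12 mm^2
TS = force / area = 418.7 / 6.12 = 68.42 MPa

68.42 MPa


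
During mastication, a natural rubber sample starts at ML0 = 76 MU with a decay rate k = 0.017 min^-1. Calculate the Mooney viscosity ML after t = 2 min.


ML = ML0 * exp(-k * t)
ML = 76 * exp(-0.017 * 2)
ML = 76 * 0.9666
ML = 73.46 MU

73.46 MU


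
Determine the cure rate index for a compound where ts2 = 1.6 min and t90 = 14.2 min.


CRI = 100 / (t90 - ts2)
= 100 / (14.2 - 1.6)
= 100 / 12.6
= 7.94 min^-1

7.94 min^-1


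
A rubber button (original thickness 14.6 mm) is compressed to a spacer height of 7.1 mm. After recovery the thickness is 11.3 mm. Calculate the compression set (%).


CS = (t0 - recovered) / (t0 - ts) * 100
= (14.6 - 11.3) / (14.6 - 7.1) * 100
= 3.3 / 7.5 * 100
= 44.0%

44.0%


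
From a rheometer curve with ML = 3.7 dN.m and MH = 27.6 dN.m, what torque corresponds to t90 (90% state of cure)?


M90 = ML + 0.9 * (MH - ML)
M90 = 3.7 + 0.9 * (27.6 - 3.7)
M90 = 3.7 + 0.9 * 23.9
M90 = 25.21 dN.m

25.21 dN.m


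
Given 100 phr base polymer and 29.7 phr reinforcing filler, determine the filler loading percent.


Filler % = filler / (rubber + filler) * 100
= 29.7 / (100 + 29.7) * 100
= 29.7 / 129.7 * 100
= 22.9%

22.9%


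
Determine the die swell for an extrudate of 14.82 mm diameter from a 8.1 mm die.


Die swell ratio = D_extrudate / D_die
= 14.82 / 8.1
= 1.83

Die swell = 1.83


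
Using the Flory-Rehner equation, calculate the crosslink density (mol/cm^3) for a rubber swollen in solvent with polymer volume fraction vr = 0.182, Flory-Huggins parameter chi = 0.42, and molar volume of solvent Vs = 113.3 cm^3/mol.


ln(1 - vr) = ln(1 - 0.182) = -0.2009
Numerator = -((-0.2009) + 0.182 + 0.42 * 0.182^2) = 0.0050
Denominator = 113.3 * (0.182^(1/3) - 0.182/2) = 53.8974
nu = 0.0050 / 53.8974 = 9.2414e-05 mol/cm^3

9.2414e-05 mol/cm^3


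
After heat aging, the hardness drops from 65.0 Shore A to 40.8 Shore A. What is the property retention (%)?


Retention = aged / original * 100
= 40.8 / 65.0 * 100
= 62.8%

62.8%


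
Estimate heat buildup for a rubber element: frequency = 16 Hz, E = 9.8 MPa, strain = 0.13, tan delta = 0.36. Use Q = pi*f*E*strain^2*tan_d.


Q = pi * f * E * strain^2 * tan_d
= pi * 16 * 9.8 * 0.13^2 * 0.36
= pi * 16 * 9.8 * 0.0169 * 0.36
= 2.9970

Q = 2.9970


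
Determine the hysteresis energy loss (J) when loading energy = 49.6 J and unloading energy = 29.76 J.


Hysteresis loss = loading - unloading
= 49.6 - 29.76
= 19.84 J

19.84 J


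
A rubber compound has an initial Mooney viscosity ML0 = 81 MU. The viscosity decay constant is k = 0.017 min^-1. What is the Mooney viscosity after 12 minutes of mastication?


ML = ML0 * exp(-k * t)
ML = 81 * exp(-0.017 * 12)
ML = 81 * 0.8155
ML = 66.05 MU

66.05 MU


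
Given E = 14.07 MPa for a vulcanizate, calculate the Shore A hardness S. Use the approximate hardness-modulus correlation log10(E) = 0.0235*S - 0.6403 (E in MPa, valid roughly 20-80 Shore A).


log10(E) = 0.0235*S - 0.6403  =>  S = (log10(E) + 0.6403) / 0.0235
log10(14.07) = 1.148294
S = (1.148294 + 0.6403) / 0.0235 = 1.788594 / 0.0235
S = 76.1

Shore A = 76.1


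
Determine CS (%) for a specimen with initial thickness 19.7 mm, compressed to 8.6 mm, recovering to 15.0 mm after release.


CS = (t0 - recovered) / (t0 - ts) * 100
= (19.7 - 15.0) / (19.7 - 8.6) * 100
= 4.7 / 11.1 * 100
= 42.3%

42.3%


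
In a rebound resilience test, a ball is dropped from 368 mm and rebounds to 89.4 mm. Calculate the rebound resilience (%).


Resilience = h_rebound / h_drop * 100
= 89.4 / 368 * 100
= 24.3%

24.3%


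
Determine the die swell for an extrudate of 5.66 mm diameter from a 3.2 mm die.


Die swell ratio = D_extrudate / D_die
= 5.66 / 3.2
= 1.769

Die swell = 1.769


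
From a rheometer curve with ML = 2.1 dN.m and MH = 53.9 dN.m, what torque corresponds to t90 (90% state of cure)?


M90 = ML + 0.9 * (MH - ML)
M90 = 2.1 + 0.9 * (53.9 - 2.1)
M90 = 2.1 + 0.9 * 51.8
M90 = 48.72 dN.m

48.72 dN.m


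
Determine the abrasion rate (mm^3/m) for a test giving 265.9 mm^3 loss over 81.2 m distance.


Rate = volume_loss / distance
= 265.9 / 81.2
= 3.275 mm^3/m

3.275 mm^3/m


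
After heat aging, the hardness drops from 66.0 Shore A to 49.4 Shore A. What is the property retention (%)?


Retention = aged / original * 100
= 49.4 / 66.0 * 100
= 74.8%

74.8%


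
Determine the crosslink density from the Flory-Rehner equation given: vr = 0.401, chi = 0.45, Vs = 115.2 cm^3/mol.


ln(1 - vr) = ln(1 - 0.401) = -0.5125
Numerator = -((-0.5125) + 0.401 + 0.45 * 0.401^2) = 0.0391
Denominator = 115.2 * (0.401^(1/3) - 0.401/2) = 61.8532
nu = 0.0391 / 61.8532 = 6.3268e-04 mol/cm^3

6.3268e-04 mol/cm^3


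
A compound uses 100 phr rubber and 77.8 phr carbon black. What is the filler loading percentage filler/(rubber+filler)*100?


Filler % = filler / (rubber + filler) * 100
= 77.8 / (100 + 77.8) * 100
= 77.8 / 177.8 * 100
= 43.76%

43.76%


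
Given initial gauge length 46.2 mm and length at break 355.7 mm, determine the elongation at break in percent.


Elongation = (Lf - L0) / L0 * 100
= (355.7 - 46.2) / 46.2 * 100
= 309.5 / 46.2 * 100
= 669.9%

669.9%


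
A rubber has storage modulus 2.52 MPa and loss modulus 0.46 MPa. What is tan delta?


tan delta = E'' / E'
= 0.46 / 2.52
= 0.1825

tan delta = 0.1825


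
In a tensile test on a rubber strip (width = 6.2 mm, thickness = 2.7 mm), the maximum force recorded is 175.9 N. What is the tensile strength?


Area = width * thickness = 6.2 * 2.7 = 16.74 mm^2
TS = force / area = 175.9 / 16.74 = 10.51 MPa

10.51 MPa


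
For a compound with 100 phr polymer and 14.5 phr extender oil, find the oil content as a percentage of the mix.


Oil % = oil / (100 + oil) * 100
= 14.5 / (100 + 14.5) * 100
= 14.5 / 114.5 * 100
= 12.66%

12.66%


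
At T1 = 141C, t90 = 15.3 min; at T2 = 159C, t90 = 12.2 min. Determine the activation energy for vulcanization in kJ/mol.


T1 = 414.15 K, T2 = 432.15 K
1/T1 - 1/T2 = 1.0057e-04
ln(t1/t2) = ln(15.3/12.2) = 0.2264
Ea = 8.314 * 0.2264 / 1.0057e-04 = 18717.0971 J/mol
Ea = 18.72 kJ/mol

18.72 kJ/mol


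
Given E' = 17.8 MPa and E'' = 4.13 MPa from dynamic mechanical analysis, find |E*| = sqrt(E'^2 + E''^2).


|E*| = sqrt(E'^2 + E''^2)
= sqrt(17.8^2 + 4.13^2)
= sqrt(316.8400 + 17.0569)
= 18.273 MPa

18.273 MPa


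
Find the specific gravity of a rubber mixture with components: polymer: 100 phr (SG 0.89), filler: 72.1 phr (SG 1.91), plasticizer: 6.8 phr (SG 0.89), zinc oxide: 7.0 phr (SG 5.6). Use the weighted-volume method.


Sum of weights = 185.9
Volume contributions:
  polymer: 100/0.89 = 112.3596
  filler: 72.1/1.91 = 37.7487
  plasticizer: 6.8/0.89 = 7.6404
  zinc oxide: 7.0/5.6 = 1.2500
Sum of volumes = 158.9987
SG = 185.9 / 158.9987 = 1.169

SG = 1.169


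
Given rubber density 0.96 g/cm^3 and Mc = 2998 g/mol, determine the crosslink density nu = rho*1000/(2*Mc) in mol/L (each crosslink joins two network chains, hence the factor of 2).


nu = rho * 1000 / (2 * Mc)
nu = 0.96 * 1000 / (2 * 2998)
nu = 960.0 / 5996
nu = 0.1601 mol/L

0.1601 mol/L


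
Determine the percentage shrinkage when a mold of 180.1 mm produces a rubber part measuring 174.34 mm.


Shrinkage = (mold - part) / mold * 100
= (180.1 - 174.34) / 180.1 * 100
= 5.76 / 180.1 * 100
= 3.2%

3.2%


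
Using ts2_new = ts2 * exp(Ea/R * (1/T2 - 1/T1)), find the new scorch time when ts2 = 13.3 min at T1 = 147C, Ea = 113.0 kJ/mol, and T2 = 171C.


Convert temperatures: T1 = 147 + 273.15 = 420.15 K, T2 = 171 + 273.15 = 444.15 K
ts2_new = 13.3 * exp(113000 / 8.314 * (1/444.15 - 1/420.15))
1/T2 - 1/T1 = -1.2861e-04
ts2_new = 2.32 min

2.32 min


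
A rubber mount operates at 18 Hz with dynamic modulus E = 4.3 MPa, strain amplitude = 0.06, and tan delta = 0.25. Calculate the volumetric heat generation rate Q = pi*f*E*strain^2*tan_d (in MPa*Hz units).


Q = pi * f * E * strain^2 * tan_d
= pi * 18 * 4.3 * 0.06^2 * 0.25
= pi * 18 * 4.3 * 0.0036 * 0.25
= 0.2188

Q = 0.2188


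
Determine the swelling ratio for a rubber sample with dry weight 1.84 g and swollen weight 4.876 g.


Q = W_swollen / W_dry
Q = 4.876 / 1.84
Q = 2.65

Q = 2.65


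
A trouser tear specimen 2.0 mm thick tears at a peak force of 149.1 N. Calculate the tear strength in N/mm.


Tear strength = force / thickness
= 149.1 / 2.0
= 74.55 N/mm

74.55 N/mm


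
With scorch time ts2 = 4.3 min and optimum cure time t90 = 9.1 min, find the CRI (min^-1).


CRI = 100 / (t90 - ts2)
= 100 / (9.1 - 4.3)
= 100 / 4.8
= 20.83 min^-1

20.83 min^-1


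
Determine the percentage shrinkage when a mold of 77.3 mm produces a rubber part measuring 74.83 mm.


Shrinkage = (mold - part) / mold * 100
= (77.3 - 74.83) / 77.3 * 100
= 2.47 / 77.3 * 100
= 3.2%

3.2%


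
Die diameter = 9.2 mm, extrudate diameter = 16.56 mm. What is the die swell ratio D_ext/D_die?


Die swell ratio = D_extrudate / D_die
= 16.56 / 9.2
= 1.8

Die swell = 1.8


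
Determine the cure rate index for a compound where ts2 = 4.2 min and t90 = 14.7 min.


CRI = 100 / (t90 - ts2)
= 100 / (14.7 - 4.2)
= 100 / 10.5
= 9.52 min^-1

9.52 min^-1


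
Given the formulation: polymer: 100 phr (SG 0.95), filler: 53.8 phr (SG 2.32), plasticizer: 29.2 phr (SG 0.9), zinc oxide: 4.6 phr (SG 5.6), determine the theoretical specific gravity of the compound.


Sum of weights = 187.6
Volume contributions:
  polymer: 100/0.95 = 105.2632
  filler: 53.8/2.32 = 23.1897
  plasticizer: 29.2/0.9 = 32.4444
  zinc oxide: 4.6/5.6 = 0.8214
Sum of volumes = 161.7187
SG = 187.6 / 161.7187 = 1.16

SG = 1.16


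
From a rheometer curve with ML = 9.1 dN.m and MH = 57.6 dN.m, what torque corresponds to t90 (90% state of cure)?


M90 = ML + 0.9 * (MH - ML)
M90 = 9.1 + 0.9 * (57.6 - 9.1)
M90 = 9.1 + 0.9 * 48.5
M90 = 52.75 dN.m

52.75 dN.m


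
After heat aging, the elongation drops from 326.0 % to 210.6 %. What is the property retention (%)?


Retention = aged / original * 100
= 210.6 / 326.0 * 100
= 64.6%

64.6%


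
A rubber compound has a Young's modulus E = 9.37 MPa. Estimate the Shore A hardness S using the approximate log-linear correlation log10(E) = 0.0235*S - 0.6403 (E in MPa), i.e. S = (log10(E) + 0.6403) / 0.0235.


log10(E) = 0.0235*S - 0.6403  =>  S = (log10(E) + 0.6403) / 0.0235
log10(9.37) = 0.971740
S = (0.971740 + 0.6403) / 0.0235 = 1.612040 / 0.0235
S = 68.6

Shore A = 68.6


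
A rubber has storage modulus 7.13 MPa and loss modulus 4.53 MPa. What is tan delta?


tan delta = E'' / E'
= 4.53 / 7.13
= 0.6353

tan delta = 0.6353


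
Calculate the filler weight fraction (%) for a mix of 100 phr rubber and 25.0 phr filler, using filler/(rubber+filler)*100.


Filler % = filler / (rubber + filler) * 100
= 25.0 / (100 + 25.0) * 100
= 25.0 / 125.0 * 100
= 20.0%

20.0%


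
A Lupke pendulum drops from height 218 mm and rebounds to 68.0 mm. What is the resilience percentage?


Resilience = h_rebound / h_drop * 100
= 68.0 / 218 * 100
= 31.2%

31.2%


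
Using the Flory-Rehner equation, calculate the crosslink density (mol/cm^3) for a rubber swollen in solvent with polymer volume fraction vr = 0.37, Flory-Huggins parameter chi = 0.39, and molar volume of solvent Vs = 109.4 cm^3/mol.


ln(1 - vr) = ln(1 - 0.37) = -0.4620
Numerator = -((-0.4620) + 0.37 + 0.39 * 0.37^2) = 0.0386
Denominator = 109.4 * (0.37^(1/3) - 0.37/2) = 58.2999
nu = 0.0386 / 58.2999 = 6.6286e-04 mol/cm^3

6.6286e-04 mol/cm^3


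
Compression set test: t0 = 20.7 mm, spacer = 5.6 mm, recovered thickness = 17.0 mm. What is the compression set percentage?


CS = (t0 - recovered) / (t0 - ts) * 100
= (20.7 - 17.0) / (20.7 - 5.6) * 100
= 3.7 / 15.1 * 100
= 24.5%

24.5%


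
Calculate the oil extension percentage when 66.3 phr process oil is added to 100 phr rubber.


Oil % = oil / (100 + oil) * 100
= 66.3 / (100 + 66.3) * 100
= 66.3 / 166.3 * 100
= 39.87%

39.87%


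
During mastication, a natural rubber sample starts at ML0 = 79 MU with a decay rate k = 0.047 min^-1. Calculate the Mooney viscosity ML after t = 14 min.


ML = ML0 * exp(-k * t)
ML = 79 * exp(-0.047 * 14)
ML = 79 * 0.5179
ML = 40.91 MU

40.91 MU


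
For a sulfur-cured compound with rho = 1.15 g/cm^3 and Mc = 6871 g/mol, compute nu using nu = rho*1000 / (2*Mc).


nu = rho * 1000 / (2 * Mc)
nu = 1.15 * 1000 / (2 * 6871)
nu = 1150.0 / 13742
nu = 0.0837 mol/L

0.0837 mol/L


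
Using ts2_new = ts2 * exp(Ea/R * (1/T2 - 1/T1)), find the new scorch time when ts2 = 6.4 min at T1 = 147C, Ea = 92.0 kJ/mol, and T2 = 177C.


Convert temperatures: T1 = 147 + 273.15 = 420.15 K, T2 = 177 + 273.15 = 450.15 K
ts2_new = 6.4 * exp(92000 / 8.314 * (1/450.15 - 1/420.15))
1/T2 - 1/T1 = -1.5862e-04
ts2_new = 1.11 min

1.11 min


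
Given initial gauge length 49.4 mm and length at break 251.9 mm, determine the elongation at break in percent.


Elongation = (Lf - L0) / L0 * 100
= (251.9 - 49.4) / 49.4 * 100
= 202.5 / 49.4 * 100
= 409.9%

409.9%


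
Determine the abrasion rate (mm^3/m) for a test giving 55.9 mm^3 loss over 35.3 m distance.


Rate = volume_loss / distance
= 55.9 / 35.3
= 1.584 mm^3/m

1.584 mm^3/m


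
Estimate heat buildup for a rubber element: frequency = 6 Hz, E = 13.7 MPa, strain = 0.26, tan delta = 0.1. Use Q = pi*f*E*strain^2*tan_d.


Q = pi * f * E * strain^2 * tan_d
= pi * 6 * 13.7 * 0.26^2 * 0.1
= pi * 6 * 13.7 * 0.0676 * 0.1
= 1.7457

Q = 1.7457


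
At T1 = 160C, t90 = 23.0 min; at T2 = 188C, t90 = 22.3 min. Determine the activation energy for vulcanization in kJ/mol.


T1 = 433.15 K, T2 = 461.15 K
1/T1 - 1/T2 = 1.4018e-04
ln(t1/t2) = ln(23.0/22.3) = 0.0309
Ea = 8.314 * 0.0309 / 1.4018e-04 = 1833.1454 J/mol
Ea = 1.83 kJ/mol

1.83 kJ/mol


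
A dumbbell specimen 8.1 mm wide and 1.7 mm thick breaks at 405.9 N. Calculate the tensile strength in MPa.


Area = width * thickness = 8.1 * 1.7 = 13.77 mm^2
TS = force / area = 405.9 / 13.77 = 29.48 MPa

29.48 MPa


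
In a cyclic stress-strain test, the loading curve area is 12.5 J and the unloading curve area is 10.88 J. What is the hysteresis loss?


Hysteresis loss = loading - unloading
= 12.5 - 10.88
= 1.62 J

1.62 J


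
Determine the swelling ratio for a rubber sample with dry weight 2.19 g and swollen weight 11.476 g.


Q = W_swollen / W_dry
Q = 11.476 / 2.19
Q = 5.24

Q = 5.24


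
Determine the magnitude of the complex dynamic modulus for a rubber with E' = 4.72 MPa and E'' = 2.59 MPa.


|E*| = sqrt(E'^2 + E''^2)
= sqrt(4.72^2 + 2.59^2)
= sqrt(22.2784 + 6.7081)
= 5.384 MPa

5.384 MPa


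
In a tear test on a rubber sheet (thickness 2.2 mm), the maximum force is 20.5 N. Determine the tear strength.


Tear strength = force / thickness
= 20.5 / 2.2
= 9.32 N/mm

9.32 N/mm


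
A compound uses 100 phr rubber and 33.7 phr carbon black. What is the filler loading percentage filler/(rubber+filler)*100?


Filler % = filler / (rubber + filler) * 100
= 33.7 / (100 + 33.7) * 100
= 33.7 / 133.7 * 100
= 25.21%

25.21%


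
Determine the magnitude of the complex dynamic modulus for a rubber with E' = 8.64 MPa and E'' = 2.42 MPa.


|E*| = sqrt(E'^2 + E''^2)
= sqrt(8.64^2 + 2.42^2)
= sqrt(74.6496 + 5.8564)
= 8.973 MPa

8.973 MPa


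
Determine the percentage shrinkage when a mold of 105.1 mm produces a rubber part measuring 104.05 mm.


Shrinkage = (mold - part) / mold * 100
= (105.1 - 104.05) / 105.1 * 100
= 1.05 / 105.1 * 100
= 1.0%

1.0%


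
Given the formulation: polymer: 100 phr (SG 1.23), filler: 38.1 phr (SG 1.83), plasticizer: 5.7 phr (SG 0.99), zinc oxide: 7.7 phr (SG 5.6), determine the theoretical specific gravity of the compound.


Sum of weights = 151.5
Volume contributions:
  polymer: 100/1.23 = 81.3008
  filler: 38.1/1.83 = 20.8197
  plasticizer: 5.7/0.99 = 5.7576
  zinc oxide: 7.7/5.6 = 1.3750
Sum of volumes = 109.2531
SG = 151.5 / 109.2531 = 1.387

SG = 1.387


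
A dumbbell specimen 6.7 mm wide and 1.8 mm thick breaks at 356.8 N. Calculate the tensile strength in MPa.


Area = width * thickness = 6.7 * 1.8 = 12.06 mm^2
TS = force / area = 356.8 / 12.06 = 29.59 MPa

29.59 MPa


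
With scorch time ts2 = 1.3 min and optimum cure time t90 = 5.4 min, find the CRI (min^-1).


CRI = 100 / (t90 - ts2)
= 100 / (5.4 - 1.3)
= 100 / 4.1
= 24.39 min^-1

24.39 min^-1


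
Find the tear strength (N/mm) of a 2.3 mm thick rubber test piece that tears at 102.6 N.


Tear strength = force / thickness
= 102.6 / 2.3
= 44.61 N/mm

44.61 N/mm


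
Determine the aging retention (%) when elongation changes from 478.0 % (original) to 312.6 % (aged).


Retention = aged / original * 100
= 312.6 / 478.0 * 100
= 65.4%

65.4%


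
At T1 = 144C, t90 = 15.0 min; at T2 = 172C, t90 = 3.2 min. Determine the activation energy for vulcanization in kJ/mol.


T1 = 417.15 K, T2 = 445.15 K
1/T1 - 1/T2 = 1.5079e-04
ln(t1/t2) = ln(15.0/3.2) = 1.5449
Ea = 8.314 * 1.5449 / 1.5079e-04 = 85182.5852 J/mol
Ea = 85.18 kJ/mol

85.18 kJ/mol


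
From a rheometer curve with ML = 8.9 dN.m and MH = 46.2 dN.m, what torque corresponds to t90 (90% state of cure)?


M90 = ML + 0.9 * (MH - ML)
M90 = 8.9 + 0.9 * (46.2 - 8.9)
M90 = 8.9 + 0.9 * 37.3
M90 = 42.47 dN.m

42.47 dN.m


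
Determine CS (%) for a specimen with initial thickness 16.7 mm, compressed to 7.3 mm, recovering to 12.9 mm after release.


CS = (t0 - recovered) / (t0 - ts) * 100
= (16.7 - 12.9) / (16.7 - 7.3) * 100
= 3.8 / 9.4 * 100
= 40.4%

40.4%


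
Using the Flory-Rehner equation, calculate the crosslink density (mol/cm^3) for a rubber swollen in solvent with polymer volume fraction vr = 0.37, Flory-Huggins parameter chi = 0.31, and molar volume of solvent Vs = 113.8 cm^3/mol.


ln(1 - vr) = ln(1 - 0.37) = -0.4620
Numerator = -((-0.4620) + 0.37 + 0.31 * 0.37^2) = 0.0496
Denominator = 113.8 * (0.37^(1/3) - 0.37/2) = 60.6446
nu = 0.0496 / 60.6446 = 8.1782e-04 mol/cm^3

8.1782e-04 mol/cm^3


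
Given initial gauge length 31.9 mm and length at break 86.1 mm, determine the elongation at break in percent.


Elongation = (Lf - L0) / L0 * 100
= (86.1 - 31.9) / 31.9 * 100
= 54.2 / 31.9 * 100
= 169.9%

169.9%


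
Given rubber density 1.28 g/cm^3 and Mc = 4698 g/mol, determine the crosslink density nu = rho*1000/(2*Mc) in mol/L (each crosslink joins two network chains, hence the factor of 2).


nu = rho * 1000 / (2 * Mc)
nu = 1.28 * 1000 / (2 * 4698)
nu = 1280.0 / 9396
nu = 0.1362 mol/L

0.1362 mol/L


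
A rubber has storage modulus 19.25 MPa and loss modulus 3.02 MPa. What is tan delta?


tan delta = E'' / E'
= 3.02 / 19.25
= 0.1569

tan delta = 0.1569


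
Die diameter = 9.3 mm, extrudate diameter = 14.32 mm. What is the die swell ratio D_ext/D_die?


Die swell ratio = D_extrudate / D_die
= 14.32 / 9.3
= 1.54

Die swell = 1.54


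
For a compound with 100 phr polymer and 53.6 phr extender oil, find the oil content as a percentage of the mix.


Oil % = oil / (100 + oil) * 100
= 53.6 / (100 + 53.6) * 100
= 53.6 / 153.6 * 100
= 34.9%

34.9%


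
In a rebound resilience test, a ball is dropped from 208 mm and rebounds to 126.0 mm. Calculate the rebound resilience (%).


Resilience = h_rebound / h_drop * 100
= 126.0 / 208 * 100
= 60.6%

60.6%


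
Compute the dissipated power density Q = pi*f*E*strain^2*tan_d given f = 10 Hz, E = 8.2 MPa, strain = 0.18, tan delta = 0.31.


Q = pi * f * E * strain^2 * tan_d
= pi * 10 * 8.2 * 0.18^2 * 0.31
= pi * 10 * 8.2 * 0.0324 * 0.31
= 2.5874

Q = 2.5874


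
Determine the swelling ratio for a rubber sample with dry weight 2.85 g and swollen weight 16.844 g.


Q = W_swollen / W_dry
Q = 16.844 / 2.85
Q = 5.91

Q = 5.91


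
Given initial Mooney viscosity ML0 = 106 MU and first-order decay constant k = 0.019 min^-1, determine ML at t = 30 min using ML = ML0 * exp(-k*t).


ML = ML0 * exp(-k * t)
ML = 106 * exp(-0.019 * 30)
ML = 106 * 0.5655
ML = 59.95 MU

59.95 MU


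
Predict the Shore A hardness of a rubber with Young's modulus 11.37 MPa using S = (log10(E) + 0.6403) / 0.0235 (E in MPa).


log10(E) = 0.0235*S - 0.6403  =>  S = (log10(E) + 0.6403) / 0.0235
log10(11.37) = 1.055760
S = (1.055760 + 0.6403) / 0.0235 = 1.696060 / 0.0235
S = 72.2

Shore A = 72.2


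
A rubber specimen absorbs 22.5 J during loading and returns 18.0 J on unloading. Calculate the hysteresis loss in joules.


Hysteresis loss = loading - unloading
= 22.5 - 18.0
= 4.5 J

4.5 J


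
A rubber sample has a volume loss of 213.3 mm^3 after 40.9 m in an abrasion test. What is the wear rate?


Rate = volume_loss / distance
= 213.3 / 40.9
= 5.215 mm^3/m

5.215 mm^3/m


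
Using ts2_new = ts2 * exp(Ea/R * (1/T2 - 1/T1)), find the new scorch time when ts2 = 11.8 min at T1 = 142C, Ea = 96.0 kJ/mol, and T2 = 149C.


Convert temperatures: T1 = 142 + 273.15 = 415.15 K, T2 = 149 + 273.15 = 422.15 K
ts2_new = 11.8 * exp(96000 / 8.314 * (1/422.15 - 1/415.15))
1/T2 - 1/T1 = -3.9942e-05
ts2_new = 7.44 min

7.44 min


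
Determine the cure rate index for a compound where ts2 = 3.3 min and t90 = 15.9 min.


CRI = 100 / (t90 - ts2)
= 100 / (15.9 - 3.3)
= 100 / 12.6
= 7.94 min^-1

7.94 min^-1


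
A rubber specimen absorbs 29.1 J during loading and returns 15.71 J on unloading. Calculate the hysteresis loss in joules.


Hysteresis loss = loading - unloading
= 29.1 - 15.71
= 13.39 J

13.39 J


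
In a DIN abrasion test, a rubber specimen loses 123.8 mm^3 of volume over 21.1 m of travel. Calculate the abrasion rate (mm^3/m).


Rate = volume_loss / distance
= 123.8 / 21.1
= 5.867 mm^3/m

5.867 mm^3/m


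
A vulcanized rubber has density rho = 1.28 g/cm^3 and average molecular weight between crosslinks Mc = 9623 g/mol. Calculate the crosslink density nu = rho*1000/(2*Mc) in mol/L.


nu = rho * 1000 / (2 * Mc)
nu = 1.28 * 1000 / (2 * 9623)
nu = 1280.0 / 19246
nu = 0.0665 mol/L

0.0665 mol/L


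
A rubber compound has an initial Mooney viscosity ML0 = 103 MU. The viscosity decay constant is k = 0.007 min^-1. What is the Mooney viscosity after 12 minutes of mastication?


ML = ML0 * exp(-k * t)
ML = 103 * exp(-0.007 * 12)
ML = 103 * 0.9194
ML = 94.7 MU

94.7 MU


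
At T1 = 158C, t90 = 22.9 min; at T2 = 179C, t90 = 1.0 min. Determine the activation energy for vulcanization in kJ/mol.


T1 = 431.15 K, T2 = 452.15 K
1/T1 - 1/T2 = 1.0772e-04
ln(t1/t2) = ln(22.9/1.0) = 3.1311
Ea = 8.314 * 3.1311 / 1.0772e-04 = 241659.4089 J/mol
Ea = 241.66 kJ/mol

241.66 kJ/mol


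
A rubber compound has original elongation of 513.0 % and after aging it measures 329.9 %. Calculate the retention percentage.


Retention = aged / original * 100
= 329.9 / 513.0 * 100
= 64.3%

64.3%


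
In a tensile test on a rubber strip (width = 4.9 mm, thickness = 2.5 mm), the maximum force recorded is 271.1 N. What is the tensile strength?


Area = width * thickness = 4.9 * 2.5 = 12.25 mm^2
TS = force / area = 271.1 / 12.25 = 22.13 MPa

22.13 MPa


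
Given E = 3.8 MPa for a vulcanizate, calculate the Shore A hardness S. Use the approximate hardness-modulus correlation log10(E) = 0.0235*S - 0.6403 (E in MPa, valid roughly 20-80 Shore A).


log10(E) = 0.0235*S - 0.6403  =>  S = (log10(E) + 0.6403) / 0.0235
log10(3.8) = 0.579784
S = (0.579784 + 0.6403) / 0.0235 = 1.220084 / 0.0235
S = 51.9

Shore A = 51.9


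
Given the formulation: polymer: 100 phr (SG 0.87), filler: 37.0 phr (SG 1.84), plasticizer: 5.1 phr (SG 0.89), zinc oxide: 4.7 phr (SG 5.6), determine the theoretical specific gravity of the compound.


Sum of weights = 146.8
Volume contributions:
  polymer: 100/0.87 = 114.9425
  filler: 37.0/1.84 = 20.1087
  plasticizer: 5.1/0.89 = 5.7303
  zinc oxide: 4.7/5.6 = 0.8393
Sum of volumes = 141.6208
SG = 146.8 / 141.6208 = 1.037

SG = 1.037
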